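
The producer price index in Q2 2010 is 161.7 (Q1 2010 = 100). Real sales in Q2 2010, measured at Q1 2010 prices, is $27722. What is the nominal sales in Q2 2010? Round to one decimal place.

44826.5

Nominal = Real × (Index/100) = 27722 × (161.7/100)
        = 27722 × 1.617 = 44826.4740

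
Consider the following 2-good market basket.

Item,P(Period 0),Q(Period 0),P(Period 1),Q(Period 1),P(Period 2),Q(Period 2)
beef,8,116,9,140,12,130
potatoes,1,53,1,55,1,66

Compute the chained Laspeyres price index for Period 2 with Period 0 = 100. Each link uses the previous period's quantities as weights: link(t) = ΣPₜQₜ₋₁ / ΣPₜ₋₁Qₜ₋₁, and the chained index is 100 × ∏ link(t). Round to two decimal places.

Link Period 0→Period 1:
ΣP(Period 1)Q(Period 0) = 9×116 + 1×53 = 1044 + 53 = 1097
ΣP(Period 0)Q(Period 0) = 8×116 + 1×53 = 928 + 53 = 981
link = 1097/981 = 1.118247
Link Period 1→Period 2:
ΣP(Period 2)Q(Period 1) = 12×140 + 1×55 = 1680 + 55 = 1735
ΣP(Period 1)Q(Period 1) = 9×140 + 1×55 = 1260 + 55 = 1315
link = 1735/1315 = 1.319392
Chained index = 100 × 1.118247 × 1.319392 = 147.5405

147.54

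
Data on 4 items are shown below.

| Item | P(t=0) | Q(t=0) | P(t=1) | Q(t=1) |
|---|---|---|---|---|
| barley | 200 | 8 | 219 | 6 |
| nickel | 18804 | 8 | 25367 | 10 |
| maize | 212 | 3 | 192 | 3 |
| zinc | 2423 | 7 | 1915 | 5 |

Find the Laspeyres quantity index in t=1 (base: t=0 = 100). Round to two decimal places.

119.08

Laspeyres quantity index uses base-period prices as weights.
ΣP(t=0)·Q(t=1) = 200×6 + 18804×10 + 212×3 + 2423×5 = 1200 + 188040 + 636 + 12115 = 201991
ΣP(t=0)·Q(t=0) = 200×8 + 18804×8 + 212×3 + 2423×7 = 1600 + 150432 + 636 + 16961 = 169629
Index = 201991 / 169629 × 100 = 119.0781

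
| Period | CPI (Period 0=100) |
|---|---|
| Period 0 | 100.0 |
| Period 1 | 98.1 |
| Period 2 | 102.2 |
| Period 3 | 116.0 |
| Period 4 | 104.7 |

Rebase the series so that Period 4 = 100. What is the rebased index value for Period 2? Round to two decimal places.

Rebased(Period 2) = 102.2 / 104.7 × 100 = 97.6122

97.61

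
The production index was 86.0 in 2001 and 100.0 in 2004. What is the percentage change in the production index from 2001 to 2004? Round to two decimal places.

Change = (100.0 − 86.0) / 86.0 × 100
       = 14.0 / 86.0 × 100 = 16.2791%

16.28%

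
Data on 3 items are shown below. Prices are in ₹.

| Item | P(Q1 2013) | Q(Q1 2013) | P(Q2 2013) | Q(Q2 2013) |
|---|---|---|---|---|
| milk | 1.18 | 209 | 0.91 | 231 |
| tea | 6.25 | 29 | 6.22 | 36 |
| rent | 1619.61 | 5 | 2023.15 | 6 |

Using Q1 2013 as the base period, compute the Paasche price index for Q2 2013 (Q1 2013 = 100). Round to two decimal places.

123.08

Paasche price index uses current-period quantities as weights.
ΣP(Q2 2013)·Q(Q2 2013) = 0.91×231 + 6.22×36 + 2023.15×6 = 210.21 + 223.92 + 12138.9 = 12573.03
ΣP(Q1 2013)·Q(Q2 2013) = 1.18×231 + 6.25×36 + 1619.61×6 = 272.58 + 225 + 9717.66 = 10215.24
Index = 12573.03 / 10215.24 × 100 = 123.0811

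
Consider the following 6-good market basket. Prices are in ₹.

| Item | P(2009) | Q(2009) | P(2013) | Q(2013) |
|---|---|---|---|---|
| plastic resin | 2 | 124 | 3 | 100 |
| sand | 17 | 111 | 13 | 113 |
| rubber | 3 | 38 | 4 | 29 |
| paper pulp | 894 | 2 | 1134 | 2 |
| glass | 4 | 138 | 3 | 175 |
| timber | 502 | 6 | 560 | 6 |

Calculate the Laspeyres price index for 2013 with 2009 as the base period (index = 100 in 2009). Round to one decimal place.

105.4

Laspeyres price index uses base-period quantities as weights.
ΣP(2013)·Q(2009) = 3×124 + 13×111 + 4×38 + 1134×2 + 3×138 + 560×6 = 372 + 1443 + 152 + 2268 + 414 + 3360 = 8009
ΣP(2009)·Q(2009) = 2×124 + 17×111 + 3×38 + 894×2 + 4×138 + 502×6 = 248 + 1887 + 114 + 1788 + 552 + 3012 = 7601
Index = 8009 / 7601 × 100 = 105.3677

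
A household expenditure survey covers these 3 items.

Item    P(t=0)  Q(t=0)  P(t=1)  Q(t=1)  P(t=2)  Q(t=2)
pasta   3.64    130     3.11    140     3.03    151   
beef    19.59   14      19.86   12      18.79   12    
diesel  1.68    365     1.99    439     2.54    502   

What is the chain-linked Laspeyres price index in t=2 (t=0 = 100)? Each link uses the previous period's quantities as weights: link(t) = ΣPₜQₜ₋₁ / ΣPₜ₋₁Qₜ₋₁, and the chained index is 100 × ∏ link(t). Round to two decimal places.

Link t=0→t=1:
ΣP(t=1)Q(t=0) = 3.11×130 + 19.86×14 + 1.99×365 = 404.3 + 278.04 + 726.35 = 1408.69
ΣP(t=0)Q(t=0) = 3.64×130 + 19.59×14 + 1.68×365 = 473.2 + 274.26 + 613.2 = 1360.66
link = 1408.69/1360.66 = 1.035299
Link t=1→t=2:
ΣP(t=2)Q(t=1) = 3.03×140 + 18.79×12 + 2.54×439 = 424.2 + 225.48 + 1115.06 = 1764.74
ΣP(t=1)Q(t=1) = 3.11×140 + 19.86×12 + 1.99×439 = 435.4 + 238.32 + 873.61 = 1547.33
link = 1764.74/1547.33 = 1.140507
Chained index = 100 × 1.035299 × 1.140507 = 118.0765

118.08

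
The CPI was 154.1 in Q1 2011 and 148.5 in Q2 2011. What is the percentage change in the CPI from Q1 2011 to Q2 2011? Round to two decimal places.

-3.63%

Change = (148.5 − 154.1) / 154.1 × 100
       = -5.6 / 154.1 × 100 = -3.6340%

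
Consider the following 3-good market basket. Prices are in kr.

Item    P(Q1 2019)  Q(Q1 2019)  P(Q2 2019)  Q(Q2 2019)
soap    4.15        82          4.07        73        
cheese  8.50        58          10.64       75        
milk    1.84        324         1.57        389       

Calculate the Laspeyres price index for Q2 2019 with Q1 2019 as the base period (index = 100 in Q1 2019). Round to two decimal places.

Laspeyres price index uses base-period quantities as weights.
ΣP(Q2 2019)·Q(Q1 2019) = 4.07×82 + 10.64×58 + 1.57×324 = 333.74 + 617.12 + 508.68 = 1459.54
ΣP(Q1 2019)·Q(Q1 2019) = 4.15×82 + 8.50×58 + 1.84×324 = 340.3 + 493 + 596.16 = 1429.46
Index = 1459.54 / 1429.46 × 100 = 102.1043

102.10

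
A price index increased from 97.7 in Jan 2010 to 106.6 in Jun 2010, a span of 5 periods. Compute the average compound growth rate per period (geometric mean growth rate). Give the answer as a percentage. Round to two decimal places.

1.76%

Growth factor = (106.6/97.7)^(1/5) = (1.091095)^(1/5) = 1.017589
Growth rate = 1.017589 − 1 = 0.017589 = 1.7589%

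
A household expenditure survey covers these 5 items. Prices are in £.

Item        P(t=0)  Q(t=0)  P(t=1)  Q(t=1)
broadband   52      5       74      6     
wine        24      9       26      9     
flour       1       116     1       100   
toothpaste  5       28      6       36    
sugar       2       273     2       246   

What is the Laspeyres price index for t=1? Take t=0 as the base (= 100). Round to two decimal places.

Laspeyres price index uses base-period quantities as weights.
ΣP(t=1)·Q(t=0) = 74×5 + 26×9 + 1×116 + 6×28 + 2×273 = 370 + 234 + 116 + 168 + 546 = 1434
ΣP(t=0)·Q(t=0) = 52×5 + 24×9 + 1×116 + 5×28 + 2×273 = 260 + 216 + 116 + 140 + 546 = 1278
Index = 1434 / 1278 × 100 = 112.2066

112.21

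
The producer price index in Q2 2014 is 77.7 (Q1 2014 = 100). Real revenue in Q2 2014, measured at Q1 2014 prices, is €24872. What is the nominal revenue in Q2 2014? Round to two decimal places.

Nominal = Real × (Index/100) = 24872 × (77.7/100)
        = 24872 × 0.777 = 19325.5440

19325.54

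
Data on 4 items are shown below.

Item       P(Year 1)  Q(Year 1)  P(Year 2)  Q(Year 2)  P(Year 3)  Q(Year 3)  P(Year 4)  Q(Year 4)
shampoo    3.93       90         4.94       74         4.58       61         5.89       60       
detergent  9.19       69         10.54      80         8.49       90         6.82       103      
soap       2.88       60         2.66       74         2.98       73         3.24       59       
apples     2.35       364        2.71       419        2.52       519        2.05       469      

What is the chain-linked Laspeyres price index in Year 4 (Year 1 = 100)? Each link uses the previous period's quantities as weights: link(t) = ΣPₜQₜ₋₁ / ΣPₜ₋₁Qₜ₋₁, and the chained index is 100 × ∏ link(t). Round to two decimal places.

Link Year 1→Year 2:
ΣP(Year 2)Q(Year 1) = 4.94×90 + 10.54×69 + 2.66×60 + 2.71×364 = 444.6 + 727.26 + 159.6 + 986.44 = 2317.9
ΣP(Year 1)Q(Year 1) = 3.93×90 + 9.19×69 + 2.88×60 + 2.35×364 = 353.7 + 634.11 + 172.8 + 855.4 = 2016.01
link = 2317.9/2016.01 = 1.149746
Link Year 2→Year 3:
ΣP(Year 3)Q(Year 2) = 4.58×74 + 8.49×80 + 2.98×74 + 2.52×419 = 338.92 + 679.2 + 220.52 + 1055.88 = 2294.52
ΣP(Year 2)Q(Year 2) = 4.94×74 + 10.54×80 + 2.66×74 + 2.71×419 = 365.56 + 843.2 + 196.84 + 1135.49 = 2541.09
link = 2294.52/2541.09 = 0.902967
Link Year 3→Year 4:
ΣP(Year 4)Q(Year 3) = 5.89×61 + 6.82×90 + 3.24×73 + 2.05×519 = 359.29 + 613.8 + 236.52 + 1063.95 = 2273.56
ΣP(Year 3)Q(Year 3) = 4.58×61 + 8.49×90 + 2.98×73 + 2.52×519 = 279.38 + 764.1 + 217.54 + 1307.88 = 2568.9
link = 2273.56/2568.9 = 0.885033
Chained index = 100 × 1.149746 × 0.902967 × 0.885033 = 91.8825

91.88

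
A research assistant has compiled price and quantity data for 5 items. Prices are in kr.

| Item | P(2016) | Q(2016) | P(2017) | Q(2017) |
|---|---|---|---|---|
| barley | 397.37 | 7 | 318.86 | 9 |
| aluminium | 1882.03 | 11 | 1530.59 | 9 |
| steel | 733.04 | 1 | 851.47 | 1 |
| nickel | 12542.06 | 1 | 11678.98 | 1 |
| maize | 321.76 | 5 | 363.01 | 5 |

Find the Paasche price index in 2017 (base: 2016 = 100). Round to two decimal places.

87.55

Paasche price index uses current-period quantities as weights.
ΣP(2017)·Q(2017) = 318.86×9 + 1530.59×9 + 851.47×1 + 11678.98×1 + 363.01×5 = 2869.74 + 13775.31 + 851.47 + 11678.98 + 1815.05 = 30990.55
ΣP(2016)·Q(2017) = 397.37×9 + 1882.03×9 + 733.04×1 + 12542.06×1 + 321.76×5 = 3576.33 + 16938.27 + 733.04 + 12542.06 + 1608.8 = 35398.5
Index = 30990.55 / 35398.5 × 100 = 87.5476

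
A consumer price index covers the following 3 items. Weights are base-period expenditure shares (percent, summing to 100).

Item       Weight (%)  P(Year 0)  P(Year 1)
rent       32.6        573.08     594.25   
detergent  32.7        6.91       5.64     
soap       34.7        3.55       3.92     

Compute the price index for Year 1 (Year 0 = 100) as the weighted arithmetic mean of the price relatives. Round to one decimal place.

98.8

rent: 32.6 × (594.25/573.08) = 32.6 × 1.036941 = 33.8043
detergent: 32.7 × (5.64/6.91) = 32.7 × 0.816208 = 26.6900
soap: 34.7 × (3.92/3.55) = 34.7 × 1.104225 = 38.3166
Index = Σ wᵢ·(p₁ᵢ/p₀ᵢ) = 33.8043 + 26.6900 + 38.3166 = 98.8109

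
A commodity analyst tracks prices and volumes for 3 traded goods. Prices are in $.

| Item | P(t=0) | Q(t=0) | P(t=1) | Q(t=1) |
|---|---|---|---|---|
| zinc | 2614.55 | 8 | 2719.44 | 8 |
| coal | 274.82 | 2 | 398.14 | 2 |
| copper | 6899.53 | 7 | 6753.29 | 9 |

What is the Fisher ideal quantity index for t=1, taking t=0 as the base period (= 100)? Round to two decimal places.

Laspeyres component (base-period weights):
ΣP(t=0)Q(t=1) = 2614.55×8 + 274.82×2 + 6899.53×9 = 20916.4 + 549.64 + 62095.77 = 83561.81
ΣP(t=0)Q(t=0) = 2614.55×8 + 274.82×2 + 6899.53×7 = 20916.4 + 549.64 + 48296.71 = 69762.75
L = 83561.81 / 69762.75 × 100 = 119.7800
Paasche component (current-period weights):
ΣP(t=1)Q(t=1) = 2719.44×8 + 398.14×2 + 6753.29×9 = 21755.52 + 796.28 + 60779.61 = 83331.41
ΣP(t=1)Q(t=0) = 2719.44×8 + 398.14×2 + 6753.29×7 = 21755.52 + 796.28 + 47273.03 = 69824.83
P = 83331.41 / 69824.83 × 100 = 119.3435
Fisher = √(L × P) = √(119.7800 × 119.3435) = 119.5616

119.56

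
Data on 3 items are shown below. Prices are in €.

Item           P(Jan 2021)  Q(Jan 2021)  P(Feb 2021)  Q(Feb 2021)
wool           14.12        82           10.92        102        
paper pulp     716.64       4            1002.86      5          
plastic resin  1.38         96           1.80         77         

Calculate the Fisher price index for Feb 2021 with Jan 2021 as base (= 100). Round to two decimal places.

122.18

Laspeyres component (base-period weights):
ΣP(Feb 2021)Q(Jan 2021) = 10.92×82 + 1002.86×4 + 1.80×96 = 895.44 + 4011.44 + 172.8 = 5079.68
ΣP(Jan 2021)Q(Jan 2021) = 14.12×82 + 716.64×4 + 1.38×96 = 1157.84 + 2866.56 + 132.48 = 4156.88
L = 5079.68 / 4156.88 × 100 = 122.1993
Paasche component (current-period weights):
ΣP(Feb 2021)Q(Feb 2021) = 10.92×102 + 1002.86×5 + 1.80×77 = 1113.84 + 5014.3 + 138.6 = 6266.74
ΣP(Jan 2021)Q(Feb 2021) = 14.12×102 + 716.64×5 + 1.38×77 = 1440.24 + 3583.2 + 106.26 = 5129.7
P = 6266.74 / 5129.7 × 100 = 122.1658
Fisher = √(L × P) = √(122.1993 × 122.1658) = 122.1826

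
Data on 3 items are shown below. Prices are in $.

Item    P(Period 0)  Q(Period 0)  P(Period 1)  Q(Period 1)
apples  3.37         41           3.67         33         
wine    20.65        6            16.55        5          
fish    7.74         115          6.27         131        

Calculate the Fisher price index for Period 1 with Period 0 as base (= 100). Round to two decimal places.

83.86

Laspeyres component (base-period weights):
ΣP(Period 1)Q(Period 0) = 3.67×41 + 16.55×6 + 6.27×115 = 150.47 + 99.3 + 721.05 = 970.82
ΣP(Period 0)Q(Period 0) = 3.37×41 + 20.65×6 + 7.74×115 = 138.17 + 123.9 + 890.1 = 1152.17
L = 970.82 / 1152.17 × 100 = 84.2601
Paasche component (current-period weights):
ΣP(Period 1)Q(Period 1) = 3.67×33 + 16.55×5 + 6.27×131 = 121.11 + 82.75 + 821.37 = 1025.23
ΣP(Period 0)Q(Period 1) = 3.37×33 + 20.65×5 + 7.74×131 = 111.21 + 103.25 + 1013.94 = 1228.4
P = 1025.23 / 1228.4 × 100 = 83.4606
Fisher = √(L × P) = √(84.2601 × 83.4606) = 83.8594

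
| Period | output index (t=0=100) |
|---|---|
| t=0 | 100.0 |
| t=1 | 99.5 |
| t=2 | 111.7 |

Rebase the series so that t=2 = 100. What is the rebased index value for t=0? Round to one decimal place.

Rebased(t=0) = 100.0 / 111.7 × 100 = 89.5255

89.5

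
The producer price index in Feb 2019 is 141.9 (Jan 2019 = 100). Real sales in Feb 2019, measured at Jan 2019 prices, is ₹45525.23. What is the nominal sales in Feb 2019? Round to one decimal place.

Nominal = Real × (Index/100) = 45525.23 × (141.9/100)
        = 45525.23 × 1.419 = 64600.3014

64600.3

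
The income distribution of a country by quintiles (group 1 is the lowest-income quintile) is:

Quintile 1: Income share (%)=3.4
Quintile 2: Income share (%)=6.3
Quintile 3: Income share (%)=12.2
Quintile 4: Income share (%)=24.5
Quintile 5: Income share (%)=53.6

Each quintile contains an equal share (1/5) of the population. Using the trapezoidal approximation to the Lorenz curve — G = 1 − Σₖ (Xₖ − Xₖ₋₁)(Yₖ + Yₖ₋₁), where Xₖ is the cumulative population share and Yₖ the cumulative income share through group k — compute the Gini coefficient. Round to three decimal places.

0.474

Cumulative income shares Yₖ: 0.0340, 0.0970, 0.2190, 0.4640, 1.0000
Σ (Xₖ−Xₖ₋₁)(Yₖ+Yₖ₋₁) = (1/5)(0.0340+0.0000) + (1/5)(0.0970+0.0340) + (1/5)(0.2190+0.0970) + (1/5)(0.4640+0.2190) + (1/5)(1.0000+0.4640)
  = 0.0068 + 0.0262 + 0.0632 + 0.1366 + 0.2928 = 0.5256
G = 1 − 0.5256 = 0.4744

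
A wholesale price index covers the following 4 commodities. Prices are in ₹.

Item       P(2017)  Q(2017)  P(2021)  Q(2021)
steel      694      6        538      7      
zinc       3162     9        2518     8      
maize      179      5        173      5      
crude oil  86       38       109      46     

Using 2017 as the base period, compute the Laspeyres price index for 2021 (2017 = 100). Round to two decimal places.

83.99

Laspeyres price index uses base-period quantities as weights.
ΣP(2021)·Q(2017) = 538×6 + 2518×9 + 173×5 + 109×38 = 3228 + 22662 + 865 + 4142 = 30897
ΣP(2017)·Q(2017) = 694×6 + 3162×9 + 179×5 + 86×38 = 4164 + 28458 + 895 + 3268 = 36785
Index = 30897 / 36785 × 100 = 83.9935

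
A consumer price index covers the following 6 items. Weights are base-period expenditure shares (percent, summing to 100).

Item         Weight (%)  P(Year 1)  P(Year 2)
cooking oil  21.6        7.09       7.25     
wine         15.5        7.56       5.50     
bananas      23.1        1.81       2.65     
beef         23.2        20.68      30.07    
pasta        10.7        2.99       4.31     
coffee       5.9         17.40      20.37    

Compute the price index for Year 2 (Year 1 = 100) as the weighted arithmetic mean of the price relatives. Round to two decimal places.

cooking oil: 21.6 × (7.25/7.09) = 21.6 × 1.022567 = 22.0874
wine: 15.5 × (5.50/7.56) = 15.5 × 0.727513 = 11.2765
bananas: 23.1 × (2.65/1.81) = 23.1 × 1.464088 = 33.8204
beef: 23.2 × (30.07/20.68) = 23.2 × 1.454062 = 33.7342
pasta: 10.7 × (4.31/2.99) = 10.7 × 1.441472 = 15.4237
coffee: 5.9 × (20.37/17.40) = 5.9 × 1.170690 = 6.9071
Index = Σ wᵢ·(p₁ᵢ/p₀ᵢ) = 22.0874 + 11.2765 + 33.8204 + 33.7342 + 15.4237 + 6.9071 = 123.2494

123.25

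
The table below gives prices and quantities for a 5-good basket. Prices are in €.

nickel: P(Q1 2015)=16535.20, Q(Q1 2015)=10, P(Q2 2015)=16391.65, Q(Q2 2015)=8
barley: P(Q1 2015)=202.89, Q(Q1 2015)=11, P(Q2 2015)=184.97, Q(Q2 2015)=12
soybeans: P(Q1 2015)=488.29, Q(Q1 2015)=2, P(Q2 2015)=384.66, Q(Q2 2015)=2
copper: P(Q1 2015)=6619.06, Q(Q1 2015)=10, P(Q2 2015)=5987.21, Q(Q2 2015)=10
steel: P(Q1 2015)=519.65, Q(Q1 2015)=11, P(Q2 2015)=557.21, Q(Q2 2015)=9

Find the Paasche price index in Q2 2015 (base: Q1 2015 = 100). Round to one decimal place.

Paasche price index uses current-period quantities as weights.
ΣP(Q2 2015)·Q(Q2 2015) = 16391.65×8 + 184.97×12 + 384.66×2 + 5987.21×10 + 557.21×9 = 131133.2 + 2219.64 + 769.32 + 59872.1 + 5014.89 = 199009.15
ΣP(Q1 2015)·Q(Q2 2015) = 16535.20×8 + 202.89×12 + 488.29×2 + 6619.06×10 + 519.65×9 = 132281.6 + 2434.68 + 976.58 + 66190.6 + 4676.85 = 206560.31
Index = 199009.15 / 206560.31 × 100 = 96.3443

96.3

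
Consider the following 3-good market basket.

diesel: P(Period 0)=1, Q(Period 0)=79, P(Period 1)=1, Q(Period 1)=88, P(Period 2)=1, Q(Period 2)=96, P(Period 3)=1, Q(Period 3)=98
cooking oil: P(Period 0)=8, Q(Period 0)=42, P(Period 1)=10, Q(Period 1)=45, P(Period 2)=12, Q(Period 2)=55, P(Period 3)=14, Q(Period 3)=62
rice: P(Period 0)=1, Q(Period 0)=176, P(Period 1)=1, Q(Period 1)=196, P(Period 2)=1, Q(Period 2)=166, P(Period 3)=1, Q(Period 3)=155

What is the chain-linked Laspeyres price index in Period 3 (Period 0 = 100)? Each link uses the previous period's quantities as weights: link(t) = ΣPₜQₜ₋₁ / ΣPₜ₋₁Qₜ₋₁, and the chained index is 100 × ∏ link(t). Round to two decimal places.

Link Period 0→Period 1:
ΣP(Period 1)Q(Period 0) = 1×79 + 10×42 + 1×176 = 79 + 420 + 176 = 675
ΣP(Period 0)Q(Period 0) = 1×79 + 8×42 + 1×176 = 79 + 336 + 176 = 591
link = 675/591 = 1.142132
Link Period 1→Period 2:
ΣP(Period 2)Q(Period 1) = 1×88 + 12×45 + 1×196 = 88 + 540 + 196 = 824
ΣP(Period 1)Q(Period 1) = 1×88 + 10×45 + 1×196 = 88 + 450 + 196 = 734
link = 824/734 = 1.122616
Link Period 2→Period 3:
ΣP(Period 3)Q(Period 2) = 1×96 + 14×55 + 1×166 = 96 + 770 + 166 = 1032
ΣP(Period 2)Q(Period 2) = 1×96 + 12×55 + 1×166 = 96 + 660 + 166 = 922
link = 1032/922 = 1.119306
Chained index = 100 × 1.142132 × 1.122616 × 1.119306 = 143.5146

143.51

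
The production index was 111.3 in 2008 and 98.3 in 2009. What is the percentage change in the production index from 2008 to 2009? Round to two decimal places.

-11.68%

Change = (98.3 − 111.3) / 111.3 × 100
       = -13.0 / 111.3 × 100 = -11.6801%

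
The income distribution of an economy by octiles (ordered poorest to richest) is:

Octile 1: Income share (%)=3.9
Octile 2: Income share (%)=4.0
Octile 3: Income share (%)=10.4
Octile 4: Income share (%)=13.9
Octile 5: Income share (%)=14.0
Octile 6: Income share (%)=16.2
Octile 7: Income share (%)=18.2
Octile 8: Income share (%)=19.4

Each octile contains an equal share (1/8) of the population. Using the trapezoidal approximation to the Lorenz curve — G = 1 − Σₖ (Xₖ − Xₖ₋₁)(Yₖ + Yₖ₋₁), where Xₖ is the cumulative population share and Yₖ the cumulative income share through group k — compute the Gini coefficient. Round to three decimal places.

0.246

Cumulative income shares Yₖ: 0.0390, 0.0790, 0.1830, 0.3220, 0.4620, 0.6240, 0.8060, 1.0000
Σ (Xₖ−Xₖ₋₁)(Yₖ+Yₖ₋₁) = (1/8)(0.0390+0.0000) + (1/8)(0.0790+0.0390) + (1/8)(0.1830+0.0790) + (1/8)(0.3220+0.1830) + (1/8)(0.4620+0.3220) + (1/8)(0.6240+0.4620) + (1/8)(0.8060+0.6240) + (1/8)(1.0000+0.8060)
  = 0.0049 + 0.0147 + 0.0328 + 0.0631 + 0.0980 + 0.1358 + 0.1788 + 0.2258 = 0.7538
G = 1 − 0.7538 = 0.2462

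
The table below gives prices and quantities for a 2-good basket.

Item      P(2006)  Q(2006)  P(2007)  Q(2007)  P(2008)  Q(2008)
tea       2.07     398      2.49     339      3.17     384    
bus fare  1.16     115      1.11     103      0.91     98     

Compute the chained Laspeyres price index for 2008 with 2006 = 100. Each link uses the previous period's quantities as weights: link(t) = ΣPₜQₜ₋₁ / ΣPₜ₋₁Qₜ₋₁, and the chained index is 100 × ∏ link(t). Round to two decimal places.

Link 2006→2007:
ΣP(2007)Q(2006) = 2.49×398 + 1.11×115 = 991.02 + 127.65 = 1118.67
ΣP(2006)Q(2006) = 2.07×398 + 1.16×115 = 823.86 + 133.4 = 957.26
link = 1118.67/957.26 = 1.168617
Link 2007→2008:
ΣP(2008)Q(2007) = 3.17×339 + 0.91×103 = 1074.63 + 93.73 = 1168.36
ΣP(2007)Q(2007) = 2.49×339 + 1.11×103 = 844.11 + 114.33 = 958.44
link = 1168.36/958.44 = 1.219023
Chained index = 100 × 1.168617 × 1.219023 = 142.4570

142.46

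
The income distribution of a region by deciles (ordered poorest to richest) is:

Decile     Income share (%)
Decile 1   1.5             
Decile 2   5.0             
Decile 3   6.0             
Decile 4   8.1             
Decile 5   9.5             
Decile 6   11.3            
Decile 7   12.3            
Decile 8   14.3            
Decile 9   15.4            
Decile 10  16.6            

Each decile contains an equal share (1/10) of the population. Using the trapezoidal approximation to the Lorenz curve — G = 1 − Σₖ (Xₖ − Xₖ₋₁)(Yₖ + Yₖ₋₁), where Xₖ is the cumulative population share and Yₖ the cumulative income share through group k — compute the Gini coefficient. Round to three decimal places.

Cumulative income shares Yₖ: 0.0150, 0.0650, 0.1250, 0.2060, 0.3010, 0.4140, 0.5370, 0.6800, 0.8340, 1.0000
Σ (Xₖ−Xₖ₋₁)(Yₖ+Yₖ₋₁) = (1/10)(0.0150+0.0000) + (1/10)(0.0650+0.0150) + (1/10)(0.1250+0.0650) + (1/10)(0.2060+0.1250) + (1/10)(0.3010+0.2060) + (1/10)(0.4140+0.3010) + (1/10)(0.5370+0.4140) + (1/10)(0.6800+0.5370) + (1/10)(0.8340+0.6800) + (1/10)(1.0000+0.8340)
  = 0.0015 + 0.0080 + 0.0190 + 0.0331 + 0.0507 + 0.0715 + 0.0951 + 0.1217 + 0.1514 + 0.1834 = 0.7354
G = 1 − 0.7354 = 0.2646

0.265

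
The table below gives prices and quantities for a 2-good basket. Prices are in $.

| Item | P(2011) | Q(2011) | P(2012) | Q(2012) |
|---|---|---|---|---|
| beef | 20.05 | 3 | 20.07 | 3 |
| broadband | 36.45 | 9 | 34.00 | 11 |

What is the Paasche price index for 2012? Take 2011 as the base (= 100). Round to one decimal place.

Paasche price index uses current-period quantities as weights.
ΣP(2012)·Q(2012) = 20.07×3 + 34.00×11 = 60.21 + 374 = 434.21
ΣP(2011)·Q(2012) = 20.05×3 + 36.45×11 = 60.15 + 400.95 = 461.1
Index = 434.21 / 461.1 × 100 = 94.1683

94.2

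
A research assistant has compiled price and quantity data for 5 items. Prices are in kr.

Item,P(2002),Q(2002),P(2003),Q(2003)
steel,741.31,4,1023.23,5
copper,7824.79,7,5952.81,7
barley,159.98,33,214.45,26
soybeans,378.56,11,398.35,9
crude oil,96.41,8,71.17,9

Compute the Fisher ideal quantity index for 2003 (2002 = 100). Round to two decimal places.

Laspeyres component (base-period weights):
ΣP(2002)Q(2003) = 741.31×5 + 7824.79×7 + 159.98×26 + 378.56×9 + 96.41×9 = 3706.55 + 54773.53 + 4159.48 + 3407.04 + 867.69 = 66914.29
ΣP(2002)Q(2002) = 741.31×4 + 7824.79×7 + 159.98×33 + 378.56×11 + 96.41×8 = 2965.24 + 54773.53 + 5279.34 + 4164.16 + 771.28 = 67953.55
L = 66914.29 / 67953.55 × 100 = 98.4706
Paasche component (current-period weights):
ΣP(2003)Q(2003) = 1023.23×5 + 5952.81×7 + 214.45×26 + 398.35×9 + 71.17×9 = 5116.15 + 41669.67 + 5575.7 + 3585.15 + 640.53 = 56587.2
ΣP(2003)Q(2002) = 1023.23×4 + 5952.81×7 + 214.45×33 + 398.35×11 + 71.17×8 = 4092.92 + 41669.67 + 7076.85 + 4381.85 + 569.36 = 57790.65
P = 56587.2 / 57790.65 × 100 = 97.9176
Fisher = √(L × P) = √(98.4706 × 97.9176) = 98.1937

98.19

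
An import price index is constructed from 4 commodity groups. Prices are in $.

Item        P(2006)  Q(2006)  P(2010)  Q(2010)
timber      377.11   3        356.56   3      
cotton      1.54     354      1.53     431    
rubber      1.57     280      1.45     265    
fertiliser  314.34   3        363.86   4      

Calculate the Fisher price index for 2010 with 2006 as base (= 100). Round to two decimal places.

Laspeyres component (base-period weights):
ΣP(2010)Q(2006) = 356.56×3 + 1.53×354 + 1.45×280 + 363.86×3 = 1069.68 + 541.62 + 406 + 1091.58 = 3108.88
ΣP(2006)Q(2006) = 377.11×3 + 1.54×354 + 1.57×280 + 314.34×3 = 1131.33 + 545.16 + 439.6 + 943.02 = 3059.11
L = 3108.88 / 3059.11 × 100 = 101.6269
Paasche component (current-period weights):
ΣP(2010)Q(2010) = 356.56×3 + 1.53×431 + 1.45×265 + 363.86×4 = 1069.68 + 659.43 + 384.25 + 1455.44 = 3568.8
ΣP(2006)Q(2010) = 377.11×3 + 1.54×431 + 1.57×265 + 314.34×4 = 1131.33 + 663.74 + 416.05 + 1257.36 = 3468.48
P = 3568.8 / 3468.48 × 100 = 102.8923
Fisher = √(L × P) = √(101.6269 × 102.8923) = 102.2577

102.26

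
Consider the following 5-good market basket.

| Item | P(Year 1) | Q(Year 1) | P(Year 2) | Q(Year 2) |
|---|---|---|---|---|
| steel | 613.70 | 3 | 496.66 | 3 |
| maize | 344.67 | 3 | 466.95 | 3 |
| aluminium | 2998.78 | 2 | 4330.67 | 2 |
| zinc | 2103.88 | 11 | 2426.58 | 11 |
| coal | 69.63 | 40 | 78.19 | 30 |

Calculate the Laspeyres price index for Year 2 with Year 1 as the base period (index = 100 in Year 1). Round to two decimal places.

118.88

Laspeyres price index uses base-period quantities as weights.
ΣP(Year 2)·Q(Year 1) = 496.66×3 + 466.95×3 + 4330.67×2 + 2426.58×11 + 78.19×40 = 1489.98 + 1400.85 + 8661.34 + 26692.38 + 3127.6 = 41372.15
ΣP(Year 1)·Q(Year 1) = 613.70×3 + 344.67×3 + 2998.78×2 + 2103.88×11 + 69.63×40 = 1841.1 + 1034.01 + 5997.56 + 23142.68 + 2785.2 = 34800.55
Index = 41372.15 / 34800.55 × 100 = 118.8836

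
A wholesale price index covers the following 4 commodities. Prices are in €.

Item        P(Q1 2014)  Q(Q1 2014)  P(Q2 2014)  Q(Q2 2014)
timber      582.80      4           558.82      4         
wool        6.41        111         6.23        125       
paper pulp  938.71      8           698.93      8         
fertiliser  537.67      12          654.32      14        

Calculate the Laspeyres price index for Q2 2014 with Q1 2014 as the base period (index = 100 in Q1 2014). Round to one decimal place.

96.3

Laspeyres price index uses base-period quantities as weights.
ΣP(Q2 2014)·Q(Q1 2014) = 558.82×4 + 6.23×111 + 698.93×8 + 654.32×12 = 2235.28 + 691.53 + 5591.44 + 7851.84 = 16370.09
ΣP(Q1 2014)·Q(Q1 2014) = 582.80×4 + 6.41×111 + 938.71×8 + 537.67×12 = 2331.2 + 711.51 + 7509.68 + 6452.04 = 17004.43
Index = 16370.09 / 17004.43 × 100 = 96.2696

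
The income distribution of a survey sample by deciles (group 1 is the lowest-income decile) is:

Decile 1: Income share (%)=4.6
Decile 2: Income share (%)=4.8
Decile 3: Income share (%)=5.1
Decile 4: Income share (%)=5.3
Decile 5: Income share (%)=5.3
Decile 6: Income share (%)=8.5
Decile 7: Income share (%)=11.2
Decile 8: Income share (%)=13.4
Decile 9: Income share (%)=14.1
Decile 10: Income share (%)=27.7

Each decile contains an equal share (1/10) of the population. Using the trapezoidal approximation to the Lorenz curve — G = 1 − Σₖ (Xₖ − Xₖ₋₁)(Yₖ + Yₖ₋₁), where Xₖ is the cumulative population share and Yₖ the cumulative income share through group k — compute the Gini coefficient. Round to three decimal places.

Cumulative income shares Yₖ: 0.0460, 0.0940, 0.1450, 0.1980, 0.2510, 0.3360, 0.4480, 0.5820, 0.7230, 1.0000
Σ (Xₖ−Xₖ₋₁)(Yₖ+Yₖ₋₁) = (1/10)(0.0460+0.0000) + (1/10)(0.0940+0.0460) + (1/10)(0.1450+0.0940) + (1/10)(0.1980+0.1450) + (1/10)(0.2510+0.1980) + (1/10)(0.3360+0.2510) + (1/10)(0.4480+0.3360) + (1/10)(0.5820+0.4480) + (1/10)(0.7230+0.5820) + (1/10)(1.0000+0.7230)
  = 0.0046 + 0.0140 + 0.0239 + 0.0343 + 0.0449 + 0.0587 + 0.0784 + 0.1030 + 0.1305 + 0.1723 = 0.6646
G = 1 − 0.6646 = 0.3354

0.335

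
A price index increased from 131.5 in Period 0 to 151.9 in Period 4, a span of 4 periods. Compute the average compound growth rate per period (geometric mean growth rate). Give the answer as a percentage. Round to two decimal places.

Growth factor = (151.9/131.5)^(1/4) = (1.155133)^(1/4) = 1.036712
Growth rate = 1.036712 − 1 = 0.036712 = 3.6712%

3.67%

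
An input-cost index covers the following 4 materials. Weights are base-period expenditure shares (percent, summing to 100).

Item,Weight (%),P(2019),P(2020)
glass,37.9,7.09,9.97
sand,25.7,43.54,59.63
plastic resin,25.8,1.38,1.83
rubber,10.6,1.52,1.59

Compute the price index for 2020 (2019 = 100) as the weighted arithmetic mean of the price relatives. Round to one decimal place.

133.8

glass: 37.9 × (9.97/7.09) = 37.9 × 1.406206 = 53.2952
sand: 25.7 × (59.63/43.54) = 25.7 × 1.369545 = 35.1973
plastic resin: 25.8 × (1.83/1.38) = 25.8 × 1.326087 = 34.2130
rubber: 10.6 × (1.59/1.52) = 10.6 × 1.046053 = 11.0882
Index = Σ wᵢ·(p₁ᵢ/p₀ᵢ) = 53.2952 + 35.1973 + 34.2130 + 11.0882 = 133.7937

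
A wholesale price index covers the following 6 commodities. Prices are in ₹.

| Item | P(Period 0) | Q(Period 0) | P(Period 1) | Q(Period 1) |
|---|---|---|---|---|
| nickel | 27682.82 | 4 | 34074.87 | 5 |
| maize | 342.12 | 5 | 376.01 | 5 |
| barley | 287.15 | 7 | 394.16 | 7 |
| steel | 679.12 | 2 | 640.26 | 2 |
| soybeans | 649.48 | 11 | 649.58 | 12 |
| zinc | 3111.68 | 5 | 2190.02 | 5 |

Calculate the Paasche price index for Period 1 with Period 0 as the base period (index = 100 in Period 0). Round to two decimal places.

Paasche price index uses current-period quantities as weights.
ΣP(Period 1)·Q(Period 1) = 34074.87×5 + 376.01×5 + 394.16×7 + 640.26×2 + 649.58×12 + 2190.02×5 = 170374.35 + 1880.05 + 2759.12 + 1280.52 + 7794.96 + 10950.1 = 195039.1
ΣP(Period 0)·Q(Period 1) = 27682.82×5 + 342.12×5 + 287.15×7 + 679.12×2 + 649.48×12 + 3111.68×5 = 138414.1 + 1710.6 + 2010.05 + 1358.24 + 7793.76 + 15558.4 = 166845.15
Index = 195039.1 / 166845.15 × 100 = 116.8983

116.90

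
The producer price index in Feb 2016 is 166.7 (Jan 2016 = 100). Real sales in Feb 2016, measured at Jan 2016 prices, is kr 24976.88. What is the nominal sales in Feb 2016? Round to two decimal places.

41636.46

Nominal = Real × (Index/100) = 24976.88 × (166.7/100)
        = 24976.88 × 1.667 = 41636.4590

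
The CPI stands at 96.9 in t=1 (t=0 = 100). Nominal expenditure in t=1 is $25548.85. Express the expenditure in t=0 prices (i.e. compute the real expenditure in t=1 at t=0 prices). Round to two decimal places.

26366.20

Real = Nominal ÷ (Index/100) = 25548.85 ÷ (96.9/100)
     = 25548.85 ÷ 0.969 = 26366.2023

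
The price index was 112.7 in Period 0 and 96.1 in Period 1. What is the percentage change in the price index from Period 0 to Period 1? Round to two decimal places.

-14.73%

Change = (96.1 − 112.7) / 112.7 × 100
       = -16.6 / 112.7 × 100 = -14.7294%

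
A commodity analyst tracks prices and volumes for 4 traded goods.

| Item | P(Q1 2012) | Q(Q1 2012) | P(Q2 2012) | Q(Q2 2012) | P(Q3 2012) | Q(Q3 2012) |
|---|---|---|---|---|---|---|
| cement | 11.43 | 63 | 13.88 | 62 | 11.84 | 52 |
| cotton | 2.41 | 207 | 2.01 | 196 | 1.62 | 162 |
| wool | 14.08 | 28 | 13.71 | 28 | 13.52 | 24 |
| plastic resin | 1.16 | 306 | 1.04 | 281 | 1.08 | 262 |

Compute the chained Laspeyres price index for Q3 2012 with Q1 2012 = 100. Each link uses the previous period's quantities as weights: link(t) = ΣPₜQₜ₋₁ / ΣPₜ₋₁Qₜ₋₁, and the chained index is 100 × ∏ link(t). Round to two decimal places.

90.91

Link Q1 2012→Q2 2012:
ΣP(Q2 2012)Q(Q1 2012) = 13.88×63 + 2.01×207 + 13.71×28 + 1.04×306 = 874.44 + 416.07 + 383.88 + 318.24 = 1992.63
ΣP(Q1 2012)Q(Q1 2012) = 11.43×63 + 2.41×207 + 14.08×28 + 1.16×306 = 720.09 + 498.87 + 394.24 + 354.96 = 1968.16
link = 1992.63/1968.16 = 1.012433
Link Q2 2012→Q3 2012:
ΣP(Q3 2012)Q(Q2 2012) = 11.84×62 + 1.62×196 + 13.52×28 + 1.08×281 = 734.08 + 317.52 + 378.56 + 303.48 = 1733.64
ΣP(Q2 2012)Q(Q2 2012) = 13.88×62 + 2.01×196 + 13.71×28 + 1.04×281 = 860.56 + 393.96 + 383.88 + 292.24 = 1930.64
link = 1733.64/1930.64 = 0.897961
Chained index = 100 × 1.012433 × 0.897961 = 90.9126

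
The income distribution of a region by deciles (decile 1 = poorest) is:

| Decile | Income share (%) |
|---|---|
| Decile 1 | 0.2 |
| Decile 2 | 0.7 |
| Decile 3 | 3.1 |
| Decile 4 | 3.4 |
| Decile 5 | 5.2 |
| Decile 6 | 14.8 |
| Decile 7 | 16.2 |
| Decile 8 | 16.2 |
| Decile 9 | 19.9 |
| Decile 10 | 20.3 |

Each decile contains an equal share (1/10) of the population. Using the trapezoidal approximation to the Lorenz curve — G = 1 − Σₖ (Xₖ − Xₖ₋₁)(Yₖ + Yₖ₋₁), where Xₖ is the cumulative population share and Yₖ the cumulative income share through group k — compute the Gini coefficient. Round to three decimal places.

0.429

Cumulative income shares Yₖ: 0.0020, 0.0090, 0.0400, 0.0740, 0.1260, 0.2740, 0.4360, 0.5980, 0.7970, 1.0000
Σ (Xₖ−Xₖ₋₁)(Yₖ+Yₖ₋₁) = (1/10)(0.0020+0.0000) + (1/10)(0.0090+0.0020) + (1/10)(0.0400+0.0090) + (1/10)(0.0740+0.0400) + (1/10)(0.1260+0.0740) + (1/10)(0.2740+0.1260) + (1/10)(0.4360+0.2740) + (1/10)(0.5980+0.4360) + (1/10)(0.7970+0.5980) + (1/10)(1.0000+0.7970)
  = 0.0002 + 0.0011 + 0.0049 + 0.0114 + 0.0200 + 0.0400 + 0.0710 + 0.1034 + 0.1395 + 0.1797 = 0.5712
G = 1 − 0.5712 = 0.4288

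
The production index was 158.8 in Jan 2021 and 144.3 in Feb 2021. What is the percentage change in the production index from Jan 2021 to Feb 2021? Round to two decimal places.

-9.13%

Change = (144.3 − 158.8) / 158.8 × 100
       = -14.5 / 158.8 × 100 = -9.1310%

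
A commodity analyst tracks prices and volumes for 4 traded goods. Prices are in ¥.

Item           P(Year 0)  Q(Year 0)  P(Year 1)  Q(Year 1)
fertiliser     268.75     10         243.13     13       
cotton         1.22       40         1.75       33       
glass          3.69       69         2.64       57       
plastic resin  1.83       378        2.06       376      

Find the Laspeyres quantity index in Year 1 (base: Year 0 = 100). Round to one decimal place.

Laspeyres quantity index uses base-period prices as weights.
ΣP(Year 0)·Q(Year 1) = 268.75×13 + 1.22×33 + 3.69×57 + 1.83×376 = 3493.75 + 40.26 + 210.33 + 688.08 = 4432.42
ΣP(Year 0)·Q(Year 0) = 268.75×10 + 1.22×40 + 3.69×69 + 1.83×378 = 2687.5 + 48.8 + 254.61 + 691.74 = 3682.65
Index = 4432.42 / 3682.65 × 100 = 120.3595

120.4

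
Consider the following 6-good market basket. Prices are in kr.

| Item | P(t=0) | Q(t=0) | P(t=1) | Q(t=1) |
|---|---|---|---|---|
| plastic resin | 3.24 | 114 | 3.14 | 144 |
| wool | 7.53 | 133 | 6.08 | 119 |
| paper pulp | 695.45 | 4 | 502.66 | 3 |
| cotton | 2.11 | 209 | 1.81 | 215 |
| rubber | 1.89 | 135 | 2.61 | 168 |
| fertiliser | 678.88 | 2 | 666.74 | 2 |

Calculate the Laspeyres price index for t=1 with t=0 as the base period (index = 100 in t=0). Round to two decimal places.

84.45

Laspeyres price index uses base-period quantities as weights.
ΣP(t=1)·Q(t=0) = 3.14×114 + 6.08×133 + 502.66×4 + 1.81×209 + 2.61×135 + 666.74×2 = 357.96 + 808.64 + 2010.64 + 378.29 + 352.35 + 1333.48 = 5241.36
ΣP(t=0)·Q(t=0) = 3.24×114 + 7.53×133 + 695.45×4 + 2.11×209 + 1.89×135 + 678.88×2 = 369.36 + 1001.49 + 2781.8 + 440.99 + 255.15 + 1357.76 = 6206.55
Index = 5241.36 / 6206.55 × 100 = 84.4488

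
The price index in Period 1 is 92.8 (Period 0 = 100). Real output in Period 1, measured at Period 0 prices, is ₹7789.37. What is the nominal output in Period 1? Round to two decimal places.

7228.54

Nominal = Real × (Index/100) = 7789.37 × (92.8/100)
        = 7789.37 × 0.928 = 7228.5354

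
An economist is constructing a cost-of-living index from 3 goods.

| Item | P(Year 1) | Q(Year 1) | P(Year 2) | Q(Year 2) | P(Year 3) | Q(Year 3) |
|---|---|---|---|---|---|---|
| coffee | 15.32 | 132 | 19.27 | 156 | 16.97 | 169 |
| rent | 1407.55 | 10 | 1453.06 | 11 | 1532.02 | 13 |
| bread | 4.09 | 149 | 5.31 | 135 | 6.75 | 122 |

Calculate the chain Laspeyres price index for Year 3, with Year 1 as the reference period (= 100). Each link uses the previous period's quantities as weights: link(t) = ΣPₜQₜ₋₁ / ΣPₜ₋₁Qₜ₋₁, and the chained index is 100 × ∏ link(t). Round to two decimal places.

Link Year 1→Year 2:
ΣP(Year 2)Q(Year 1) = 19.27×132 + 1453.06×10 + 5.31×149 = 2543.64 + 14530.6 + 791.19 = 17865.43
ΣP(Year 1)Q(Year 1) = 15.32×132 + 1407.55×10 + 4.09×149 = 2022.24 + 14075.5 + 609.41 = 16707.15
link = 17865.43/16707.15 = 1.069328
Link Year 2→Year 3:
ΣP(Year 3)Q(Year 2) = 16.97×156 + 1532.02×11 + 6.75×135 = 2647.32 + 16852.22 + 911.25 = 20410.79
ΣP(Year 2)Q(Year 2) = 19.27×156 + 1453.06×11 + 5.31×135 = 3006.12 + 15983.66 + 716.85 = 19706.63
link = 20410.79/19706.63 = 1.035732
Chained index = 100 × 1.069328 × 1.035732 = 110.7538

110.75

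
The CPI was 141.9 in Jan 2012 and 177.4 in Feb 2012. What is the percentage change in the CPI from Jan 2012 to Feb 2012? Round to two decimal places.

Change = (177.4 − 141.9) / 141.9 × 100
       = 35.5 / 141.9 × 100 = 25.0176%

25.02%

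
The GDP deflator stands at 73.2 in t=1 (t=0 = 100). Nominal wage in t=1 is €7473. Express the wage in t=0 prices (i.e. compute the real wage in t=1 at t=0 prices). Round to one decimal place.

Real = Nominal ÷ (Index/100) = 7473 ÷ (73.2/100)
     = 7473 ÷ 0.732 = 10209.0164

10209.0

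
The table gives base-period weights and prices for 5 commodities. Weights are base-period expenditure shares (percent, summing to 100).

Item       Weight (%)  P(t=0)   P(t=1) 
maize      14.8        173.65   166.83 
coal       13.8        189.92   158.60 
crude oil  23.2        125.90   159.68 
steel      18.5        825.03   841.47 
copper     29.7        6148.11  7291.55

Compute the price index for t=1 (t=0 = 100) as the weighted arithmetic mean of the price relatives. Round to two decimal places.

maize: 14.8 × (166.83/173.65) = 14.8 × 0.960726 = 14.2187
coal: 13.8 × (158.60/189.92) = 13.8 × 0.835088 = 11.5242
crude oil: 23.2 × (159.68/125.90) = 23.2 × 1.268308 = 29.4247
steel: 18.5 × (841.47/825.03) = 18.5 × 1.019927 = 18.8686
copper: 29.7 × (7291.55/6148.11) = 29.7 × 1.185982 = 35.2237
Index = Σ wᵢ·(p₁ᵢ/p₀ᵢ) = 14.2187 + 11.5242 + 29.4247 + 18.8686 + 35.2237 = 109.2600

109.26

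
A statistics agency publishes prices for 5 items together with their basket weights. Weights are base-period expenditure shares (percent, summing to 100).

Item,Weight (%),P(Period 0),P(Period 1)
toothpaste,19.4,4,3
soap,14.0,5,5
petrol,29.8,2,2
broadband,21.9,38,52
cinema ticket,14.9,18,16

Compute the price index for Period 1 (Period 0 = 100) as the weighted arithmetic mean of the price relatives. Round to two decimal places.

101.56

toothpaste: 19.4 × (3/4) = 19.4 × 0.750000 = 14.5500
soap: 14.0 × (5/5) = 14.0 × 1.000000 = 14.0000
petrol: 29.8 × (2/2) = 29.8 × 1.000000 = 29.8000
broadband: 21.9 × (52/38) = 21.9 × 1.368421 = 29.9684
cinema ticket: 14.9 × (16/18) = 14.9 × 0.888889 = 13.2444
Index = Σ wᵢ·(p₁ᵢ/p₀ᵢ) = 14.5500 + 14.0000 + 29.8000 + 29.9684 + 13.2444 = 101.5629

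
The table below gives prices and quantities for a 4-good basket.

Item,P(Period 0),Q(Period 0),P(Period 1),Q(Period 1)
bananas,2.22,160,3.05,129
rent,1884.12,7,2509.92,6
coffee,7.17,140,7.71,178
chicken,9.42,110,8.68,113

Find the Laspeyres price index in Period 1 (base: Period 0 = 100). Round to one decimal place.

Laspeyres price index uses base-period quantities as weights.
ΣP(Period 1)·Q(Period 0) = 3.05×160 + 2509.92×7 + 7.71×140 + 8.68×110 = 488 + 17569.44 + 1079.4 + 954.8 = 20091.64
ΣP(Period 0)·Q(Period 0) = 2.22×160 + 1884.12×7 + 7.17×140 + 9.42×110 = 355.2 + 13188.84 + 1003.8 + 1036.2 = 15584.04
Index = 20091.64 / 15584.04 × 100 = 128.9245

128.9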